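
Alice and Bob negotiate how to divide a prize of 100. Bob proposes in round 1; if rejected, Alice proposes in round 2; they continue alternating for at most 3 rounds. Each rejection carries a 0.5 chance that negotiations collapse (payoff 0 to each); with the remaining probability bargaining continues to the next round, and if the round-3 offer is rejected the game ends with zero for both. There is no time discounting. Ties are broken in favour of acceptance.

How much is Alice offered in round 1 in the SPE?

By backward induction:
Round 3 (Bob proposes): Alice will accept anything ≥ 0, so Bob offers 0 and keeps 100.
Round 2 (Alice proposes): rejecting gives Bob an expected 0.5 × 100 = 50, so Alice offers 50, keeping 50.
Round 1 (Bob proposes): rejecting gives Alice an expected 0.5 × 50 = 25; Bob offers that and keeps 75.

25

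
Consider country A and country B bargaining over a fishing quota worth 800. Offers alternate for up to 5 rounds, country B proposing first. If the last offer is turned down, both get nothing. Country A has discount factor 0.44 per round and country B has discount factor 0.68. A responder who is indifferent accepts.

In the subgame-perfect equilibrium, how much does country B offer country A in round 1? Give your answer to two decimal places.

146.34

By backward induction:
Round 5 (country B proposes): rejection yields 0 for country A; country B offers 0 and keeps 800.
Round 4 (country A proposes): country B can get 800 next round, worth 0.68 × 800 = 544 now; country A offers that and keeps 256.
Round 3 (country B proposes): country A can get 256 next round, worth 0.44 × 256 = 112.64 now, so country B offers 112.64, keeping 687.36.
Round 2 (country A proposes): country B can get 687.36 next round, worth 0.68 × 687.36 = 467.4048 now, so country A offers 467.4048, keeping 332.5952.
Round 1 (country B proposes): country A can get 332.5952 next round, worth 0.44 × 332.5952 = 146.341888 now. Country B offers 146.341888 and keeps 800 − 146.341888 = 653.658112.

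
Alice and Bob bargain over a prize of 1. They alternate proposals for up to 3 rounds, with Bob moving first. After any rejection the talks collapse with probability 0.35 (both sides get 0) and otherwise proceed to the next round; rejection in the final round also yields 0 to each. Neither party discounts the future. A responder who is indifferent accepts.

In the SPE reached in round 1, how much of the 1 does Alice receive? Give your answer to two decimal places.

0.23

Round 3 (Bob proposes): rejection yields 0 for Alice; Bob offers 0 and keeps 1.
Round 2 (Alice proposes): rejecting gives Bob an expected 0.65 × 1 = 0.65. Alice offers 0.65 and keeps 1 − 0.65 = 0.35.
Round 1 (Bob proposes): rejecting gives Alice an expected 0.65 × 0.35 = 0.2275. Bob offers 0.2275 and keeps 1 − 0.2275 = 0.7725.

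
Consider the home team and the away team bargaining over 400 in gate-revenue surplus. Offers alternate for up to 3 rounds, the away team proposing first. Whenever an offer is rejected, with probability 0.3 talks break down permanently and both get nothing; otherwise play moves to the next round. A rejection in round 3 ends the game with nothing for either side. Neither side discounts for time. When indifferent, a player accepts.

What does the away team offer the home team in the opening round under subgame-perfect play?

Round 3 (the away team proposes): the home team will accept anything ≥ 0, so the away team offers 0 and keeps 400.
Round 2 (the home team proposes): rejecting gives the away team an expected 0.7 × 400 = 280; the home team offers that and keeps 120.
Round 1 (the away team proposes): rejecting gives the home team an expected 0.7 × 120 = 84. The away team offers 84 and keeps 400 − 84 = 316.

84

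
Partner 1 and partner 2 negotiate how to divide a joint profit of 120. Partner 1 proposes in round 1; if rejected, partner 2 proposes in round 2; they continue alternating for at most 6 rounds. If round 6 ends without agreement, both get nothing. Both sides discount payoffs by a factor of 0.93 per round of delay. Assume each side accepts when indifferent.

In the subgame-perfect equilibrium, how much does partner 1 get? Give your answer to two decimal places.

21.95

Round 6 (partner 2 proposes): rejection yields 0 for partner 1; partner 2 offers 0 and keeps 120.
Round 5 (partner 1 proposes): partner 2 can get 120 next round, worth 0.93 × 120 = 111.6 now, so partner 1 offers 111.6, keeping 8.4.
Round 4 (partner 2 proposes): partner 1 can get 8.4 next round, worth 0.93 × 8.4 = 7.812 now. Partner 2 offers 7.812 and keeps 120 − 7.812 = 112.188.
Round 3 (partner 1 proposes): partner 2 can get 112.188 next round, worth 0.93 × 112.188 = 104.33484 now; partner 1 offers that and keeps 15.66516.
Round 2 (partner 2 proposes): partner 1 can get 15.66516 next round, worth 0.93 × 15.66516 = 14.5685988 now; partner 2 offers that and keeps 105.4314012.
Round 1 (partner 1 proposes): partner 2 can get 105.4314012 next round, worth 0.93 × 105.4314012 = 98.051203116 now. Partner 1 offers 98.051203116 and keeps 120 − 98.051203116 = 21.948796884.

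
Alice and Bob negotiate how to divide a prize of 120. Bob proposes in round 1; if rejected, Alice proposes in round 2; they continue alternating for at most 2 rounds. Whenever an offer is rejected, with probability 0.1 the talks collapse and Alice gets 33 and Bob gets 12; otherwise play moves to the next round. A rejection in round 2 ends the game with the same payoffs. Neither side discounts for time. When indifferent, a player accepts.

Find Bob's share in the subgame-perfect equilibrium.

19.5

Round 2 (Alice proposes): Bob gets 12 if talks fail, so Alice offers 12 and keeps 108.
Round 1 (Bob proposes): rejecting gives Alice an expected 0.9 × 108 + 0.1 × 33 = 100.5; Bob offers that and keeps 19.5.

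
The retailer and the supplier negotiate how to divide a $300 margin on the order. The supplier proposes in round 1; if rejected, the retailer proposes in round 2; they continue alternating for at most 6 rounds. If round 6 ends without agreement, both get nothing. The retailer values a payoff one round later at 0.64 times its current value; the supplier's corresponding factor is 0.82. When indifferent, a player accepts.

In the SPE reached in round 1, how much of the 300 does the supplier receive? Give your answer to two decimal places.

194.42

Round 6 (the retailer proposes): the supplier will accept anything ≥ 0, so the retailer offers 0 and keeps 300.
Round 5 (the supplier proposes): the retailer can get 300 next round, worth 0.64 × 300 = 192 now, so the supplier offers 192, keeping 108.
Round 4 (the retailer proposes): the supplier can get 108 next round, worth 0.82 × 108 = 88.56 now; the retailer offers that and keeps 211.44.
Round 3 (the supplier proposes): the retailer can get 211.44 next round, worth 0.64 × 211.44 = 135.3216 now; the supplier offers that and keeps 164.6784.
Round 2 (the retailer proposes): the supplier can get 164.6784 next round, worth 0.82 × 164.6784 = 135.036288 now. The retailer offers 135.036288 and keeps 300 − 135.036288 = 164.963712.
Round 1 (the supplier proposes): the retailer can get 164.963712 next round, worth 0.64 × 164.963712 = 105.57677568 now; the supplier offers that and keeps 194.42322432.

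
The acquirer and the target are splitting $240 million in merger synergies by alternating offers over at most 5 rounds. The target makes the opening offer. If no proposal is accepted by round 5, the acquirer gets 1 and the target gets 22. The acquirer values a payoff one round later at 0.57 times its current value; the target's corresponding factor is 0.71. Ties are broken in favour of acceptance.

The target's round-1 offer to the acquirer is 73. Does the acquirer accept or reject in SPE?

Accept

Work out the acquirer's continuation value if the offer is rejected.
Round 5 (the target proposes): the acquirer gets 1 if talks fail, so the target offers 1 and keeps 239.
Round 4 (the acquirer proposes): the target can get 239 next round, worth 0.71 × 239 = 169.69 now. The acquirer offers 169.69 and keeps 240 − 169.69 = 70.31.
Round 3 (the target proposes): the acquirer can get 70.31 next round, worth 0.57 × 70.31 = 40.0767 now, so the target offers 40.0767, keeping 199.9233.
Round 2 (the acquirer proposes): the target can get 199.9233 next round, worth 0.71 × 199.9233 = 141.945543 now; the acquirer offers that and keeps 98.054457.
So by rejecting in round 1, the acquirer gets 98.054457 next round, worth 0.57 × 98.054457 = 55.89104049 now.
Offer 73 ≥ 55.89104049, so the acquirer accepts.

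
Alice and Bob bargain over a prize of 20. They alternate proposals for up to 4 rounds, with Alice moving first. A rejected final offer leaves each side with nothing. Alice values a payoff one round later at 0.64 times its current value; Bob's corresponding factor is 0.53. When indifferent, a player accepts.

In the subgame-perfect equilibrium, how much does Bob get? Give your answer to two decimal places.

Round 4 (Bob proposes): rejection yields 0 for Alice; Bob offers 0 and keeps 20.
Round 3 (Alice proposes): Bob can get 20 next round, worth 0.53 × 20 = 10.6 now. Alice offers 10.6 and keeps 20 − 10.6 = 9.4.
Round 2 (Bob proposes): Alice can get 9.4 next round, worth 0.64 × 9.4 = 6.016 now. Bob offers 6.016 and keeps 20 − 6.016 = 13.984.
Round 1 (Alice proposes): Bob can get 13.984 next round, worth 0.53 × 13.984 = 7.41152 now; Alice offers that and keeps 12.58848.

7.41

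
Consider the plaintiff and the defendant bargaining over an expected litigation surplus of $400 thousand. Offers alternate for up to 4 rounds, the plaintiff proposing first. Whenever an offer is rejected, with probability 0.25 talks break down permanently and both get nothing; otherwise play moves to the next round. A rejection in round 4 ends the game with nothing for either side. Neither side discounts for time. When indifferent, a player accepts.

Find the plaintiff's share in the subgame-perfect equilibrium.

Round 4 (the defendant proposes): the plaintiff will accept anything ≥ 0, so the defendant offers 0 and keeps 400.
Round 3 (the plaintiff proposes): rejecting gives the defendant an expected 0.75 × 400 = 300; the plaintiff offers that and keeps 100.
Round 2 (the defendant proposes): rejecting gives the plaintiff an expected 0.75 × 100 = 75, so the defendant offers 75, keeping 325.
Round 1 (the plaintiff proposes): rejecting gives the defendant an expected 0.75 × 325 = 243.75; the plaintiff offers that and keeps 156.25.

156.25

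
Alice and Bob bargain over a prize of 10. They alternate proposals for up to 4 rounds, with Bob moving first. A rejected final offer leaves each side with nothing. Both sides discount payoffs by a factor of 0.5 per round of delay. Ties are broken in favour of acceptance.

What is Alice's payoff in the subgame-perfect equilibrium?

3.75

Round 4 (Alice proposes): rejection yields 0 for Bob; Alice offers 0 and keeps 10.
Round 3 (Bob proposes): Alice can get 10 next round, worth 0.5 × 10 = 5 now, so Bob offers 5, keeping 5.
Round 2 (Alice proposes): Bob can get 5 next round, worth 0.5 × 5 = 2.5 now, so Alice offers 2.5, keeping 7.5.
Round 1 (Bob proposes): Alice can get 7.5 next round, worth 0.5 × 7.5 = 3.75 now. Bob offers 3.75 and keeps 10 − 3.75 = 6.25.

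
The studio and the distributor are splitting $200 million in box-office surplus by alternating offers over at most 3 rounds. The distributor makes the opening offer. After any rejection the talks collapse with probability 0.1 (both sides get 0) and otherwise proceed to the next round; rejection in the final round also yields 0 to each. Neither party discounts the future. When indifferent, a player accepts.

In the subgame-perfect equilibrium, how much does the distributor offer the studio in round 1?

18

Round 3 (the distributor proposes): rejection yields 0 for the studio; the distributor offers 0 and keeps 200.
Round 2 (the studio proposes): rejecting gives the distributor an expected 0.9 × 200 = 180; the studio offers that and keeps 20.
Round 1 (the distributor proposes): rejecting gives the studio an expected 0.9 × 20 = 18, so the distributor offers 18, keeping 182.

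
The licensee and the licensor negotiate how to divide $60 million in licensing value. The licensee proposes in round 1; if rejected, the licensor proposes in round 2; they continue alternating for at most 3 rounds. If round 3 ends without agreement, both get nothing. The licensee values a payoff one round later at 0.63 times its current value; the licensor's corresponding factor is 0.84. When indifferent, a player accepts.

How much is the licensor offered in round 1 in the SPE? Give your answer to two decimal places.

Round 3 (the licensee proposes): rejection yields 0 for the licensor; the licensee offers 0 and keeps 60.
Round 2 (the licensor proposes): the licensee can get 60 next round, worth 0.63 × 60 = 37.8 now; the licensor offers that and keeps 22.2.
Round 1 (the licensee proposes): the licensor can get 22.2 next round, worth 0.84 × 22.2 = 18.648 now. The licensee offers 18.648 and keeps 60 − 18.648 = 41.352.

18.65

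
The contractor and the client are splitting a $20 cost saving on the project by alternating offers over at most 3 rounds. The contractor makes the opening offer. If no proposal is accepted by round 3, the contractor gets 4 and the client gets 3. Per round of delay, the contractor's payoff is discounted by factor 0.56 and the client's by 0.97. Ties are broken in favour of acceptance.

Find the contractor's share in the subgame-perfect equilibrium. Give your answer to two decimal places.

9.83

By backward induction:
Round 3 (the contractor proposes): the client gets 3 if talks fail, so the contractor offers 3 and keeps 17.
Round 2 (the client proposes): the contractor can get 17 next round, worth 0.56 × 17 = 9.52 now, so the client offers 9.52, keeping 10.48.
Round 1 (the contractor proposes): the client can get 10.48 next round, worth 0.97 × 10.48 = 10.1656 now; the contractor offers that and keeps 9.8344.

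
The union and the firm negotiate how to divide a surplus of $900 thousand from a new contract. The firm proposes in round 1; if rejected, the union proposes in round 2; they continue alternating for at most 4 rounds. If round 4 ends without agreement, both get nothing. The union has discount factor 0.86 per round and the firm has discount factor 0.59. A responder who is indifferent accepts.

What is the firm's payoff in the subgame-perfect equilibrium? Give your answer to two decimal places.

Work backward from the last round.
Round 4 (the union proposes): the firm will accept anything ≥ 0, so the union offers 0 and keeps 900.
Round 3 (the firm proposes): the union can get 900 next round, worth 0.86 × 900 = 774 now; the firm offers that and keeps 126.
Round 2 (the union proposes): the firm can get 126 next round, worth 0.59 × 126 = 74.34 now; the union offers that and keeps 825.66.
Round 1 (the firm proposes): the union can get 825.66 next round, worth 0.86 × 825.66 = 710.0676 now; the firm offers that and keeps 189.9324.

189.93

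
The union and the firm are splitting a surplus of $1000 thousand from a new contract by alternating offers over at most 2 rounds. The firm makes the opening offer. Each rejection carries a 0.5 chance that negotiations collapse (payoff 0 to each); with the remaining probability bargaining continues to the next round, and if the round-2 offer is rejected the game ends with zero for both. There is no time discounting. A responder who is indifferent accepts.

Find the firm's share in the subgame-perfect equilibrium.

Round 2 (the union proposes): the firm will accept anything ≥ 0, so the union offers 0 and keeps 1000.
Round 1 (the firm proposes): rejecting gives the union an expected 0.5 × 1000 = 500; the firm offers that and keeps 500.

500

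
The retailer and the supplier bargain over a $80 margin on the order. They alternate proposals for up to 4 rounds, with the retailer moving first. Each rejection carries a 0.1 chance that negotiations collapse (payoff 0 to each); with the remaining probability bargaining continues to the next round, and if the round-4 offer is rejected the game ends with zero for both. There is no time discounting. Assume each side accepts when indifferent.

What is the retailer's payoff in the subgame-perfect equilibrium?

By backward induction:
Round 4 (the supplier proposes): the retailer will accept anything ≥ 0, so the supplier offers 0 and keeps 80.
Round 3 (the retailer proposes): rejecting gives the supplier an expected 0.9 × 80 = 72. The retailer offers 72 and keeps 80 − 72 = 8.
Round 2 (the supplier proposes): rejecting gives the retailer an expected 0.9 × 8 = 7.2, so the supplier offers 7.2, keeping 72.8.
Round 1 (the retailer proposes): rejecting gives the supplier an expected 0.9 × 72.8 = 65.52. The retailer offers 65.52 and keeps 80 − 65.52 = 14.48.

14.48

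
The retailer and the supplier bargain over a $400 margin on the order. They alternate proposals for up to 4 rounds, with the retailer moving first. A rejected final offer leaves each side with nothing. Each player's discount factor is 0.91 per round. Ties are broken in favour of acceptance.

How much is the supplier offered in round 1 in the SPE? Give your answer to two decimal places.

334.19

Round 4 (the supplier proposes): rejection yields 0 for the retailer; the supplier offers 0 and keeps 400.
Round 3 (the retailer proposes): the supplier can get 400 next round, worth 0.91 × 400 = 364 now, so the retailer offers 364, keeping 36.
Round 2 (the supplier proposes): the retailer can get 36 next round, worth 0.91 × 36 = 32.76 now, so the supplier offers 32.76, keeping 367.24.
Round 1 (the retailer proposes): the supplier can get 367.24 next round, worth 0.91 × 367.24 = 334.1884 now. The retailer offers 334.1884 and keeps 400 − 334.1884 = 65.8116.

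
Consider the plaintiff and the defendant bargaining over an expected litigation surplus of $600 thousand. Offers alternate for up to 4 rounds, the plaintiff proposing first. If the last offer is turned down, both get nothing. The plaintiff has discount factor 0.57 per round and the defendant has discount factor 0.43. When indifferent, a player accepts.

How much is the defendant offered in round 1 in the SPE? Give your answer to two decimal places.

174.18

By backward induction:
Round 4 (the defendant proposes): rejection yields 0 for the plaintiff; the defendant offers 0 and keeps 600.
Round 3 (the plaintiff proposes): the defendant can get 600 next round, worth 0.43 × 600 = 258 now; the plaintiff offers that and keeps 342.
Round 2 (the defendant proposes): the plaintiff can get 342 next round, worth 0.57 × 342 = 194.94 now. The defendant offers 194.94 and keeps 600 − 194.94 = 405.06.
Round 1 (the plaintiff proposes): the defendant can get 405.06 next round, worth 0.43 × 405.06 = 174.1758 now; the plaintiff offers that and keeps 425.8242.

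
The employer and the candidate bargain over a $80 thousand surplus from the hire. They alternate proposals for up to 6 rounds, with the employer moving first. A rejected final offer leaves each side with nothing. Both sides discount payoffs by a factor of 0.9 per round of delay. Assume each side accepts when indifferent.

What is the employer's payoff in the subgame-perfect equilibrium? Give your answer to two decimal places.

19.73

Round 6 (the candidate proposes): the employer will accept anything ≥ 0, so the candidate offers 0 and keeps 80.
Round 5 (the employer proposes): the candidate can get 80 next round, worth 0.9 × 80 = 72 now; the employer offers that and keeps 8.
Round 4 (the candidate proposes): the employer can get 8 next round, worth 0.9 × 8 = 7.2 now; the candidate offers that and keeps 72.8.
Round 3 (the employer proposes): the candidate can get 72.8 next round, worth 0.9 × 72.8 = 65.52 now; the employer offers that and keeps 14.48.
Round 2 (the candidate proposes): the employer can get 14.48 next round, worth 0.9 × 14.48 = 13.032 now; the candidate offers that and keeps 66.968.
Round 1 (the employer proposes): the candidate can get 66.968 next round, worth 0.9 × 66.968 = 60.2712 now. The employer offers 60.2712 and keeps 80 − 60.2712 = 19.7288.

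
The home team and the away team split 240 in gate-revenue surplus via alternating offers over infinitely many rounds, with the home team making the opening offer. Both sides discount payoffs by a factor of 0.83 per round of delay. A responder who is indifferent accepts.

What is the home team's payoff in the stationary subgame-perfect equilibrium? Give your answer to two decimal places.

Let x be the home team's share when the home team proposes and y be the away team's share when the away team proposes.
The away team accepts iff offered ≥ 0.83·y, so x = 240 − 0.83y. Symmetrically y = 240 − 0.83x.
Substituting: x = 240 − 0.83(240 − 0.83x), giving x(1 − 0.83·0.83) = 240(1 − 0.83).
So x = 240 × 0.17 / 0.3111 ≈ 131.1475, and the away team receives 240 − x ≈ 108.8525.

131.15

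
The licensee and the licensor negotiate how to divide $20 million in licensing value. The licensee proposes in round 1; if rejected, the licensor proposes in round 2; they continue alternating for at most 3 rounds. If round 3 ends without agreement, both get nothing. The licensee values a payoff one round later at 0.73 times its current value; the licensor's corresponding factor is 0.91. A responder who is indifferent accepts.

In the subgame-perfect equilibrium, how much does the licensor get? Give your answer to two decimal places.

4.91

Round 3 (the licensee proposes): rejection yields 0 for the licensor; the licensee offers 0 and keeps 20.
Round 2 (the licensor proposes): the licensee can get 20 next round, worth 0.73 × 20 = 14.6 now; the licensor offers that and keeps 5.4.
Round 1 (the licensee proposes): the licensor can get 5.4 next round, worth 0.91 × 5.4 = 4.914 now, so the licensee offers 4.914, keeping 15.086.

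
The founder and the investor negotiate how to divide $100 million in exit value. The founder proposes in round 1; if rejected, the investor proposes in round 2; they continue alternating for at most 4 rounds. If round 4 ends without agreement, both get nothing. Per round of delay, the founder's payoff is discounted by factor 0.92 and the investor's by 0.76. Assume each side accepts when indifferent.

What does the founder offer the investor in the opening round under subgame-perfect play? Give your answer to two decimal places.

59.22

Round 4 (the investor proposes): rejection yields 0 for the founder; the investor offers 0 and keeps 100.
Round 3 (the founder proposes): the investor can get 100 next round, worth 0.76 × 100 = 76 now. The founder offers 76 and keeps 100 − 76 = 24.
Round 2 (the investor proposes): the founder can get 24 next round, worth 0.92 × 24 = 22.08 now, so the investor offers 22.08, keeping 77.92.
Round 1 (the founder proposes): the investor can get 77.92 next round, worth 0.76 × 77.92 = 59.2192 now, so the founder offers 59.2192, keeping 40.7808.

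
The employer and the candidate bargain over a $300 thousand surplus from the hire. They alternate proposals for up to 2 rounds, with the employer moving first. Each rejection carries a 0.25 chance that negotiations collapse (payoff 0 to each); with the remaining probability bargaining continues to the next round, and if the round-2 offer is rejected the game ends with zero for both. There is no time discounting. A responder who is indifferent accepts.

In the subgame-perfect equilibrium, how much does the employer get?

By backward induction:
Round 2 (the candidate proposes): the employer will accept anything ≥ 0, so the candidate offers 0 and keeps 300.
Round 1 (the employer proposes): rejecting gives the candidate an expected 0.75 × 300 = 225. The employer offers 225 and keeps 300 − 225 = 75.

75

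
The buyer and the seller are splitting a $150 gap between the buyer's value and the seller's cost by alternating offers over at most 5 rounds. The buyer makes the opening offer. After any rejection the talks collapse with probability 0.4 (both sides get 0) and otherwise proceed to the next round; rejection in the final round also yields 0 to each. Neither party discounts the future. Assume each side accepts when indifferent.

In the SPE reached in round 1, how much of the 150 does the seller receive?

48.96

By backward induction:
Round 5 (the buyer proposes): rejection yields 0 for the seller; the buyer offers 0 and keeps 150.
Round 4 (the seller proposes): rejecting gives the buyer an expected 0.6 × 150 = 90, so the seller offers 90, keeping 60.
Round 3 (the buyer proposes): rejecting gives the seller an expected 0.6 × 60 = 36, so the buyer offers 36, keeping 114.
Round 2 (the seller proposes): rejecting gives the buyer an expected 0.6 × 114 = 68.4; the seller offers that and keeps 81.6.
Round 1 (the buyer proposes): rejecting gives the seller an expected 0.6 × 81.6 = 48.96, so the buyer offers 48.96, keeping 101.04.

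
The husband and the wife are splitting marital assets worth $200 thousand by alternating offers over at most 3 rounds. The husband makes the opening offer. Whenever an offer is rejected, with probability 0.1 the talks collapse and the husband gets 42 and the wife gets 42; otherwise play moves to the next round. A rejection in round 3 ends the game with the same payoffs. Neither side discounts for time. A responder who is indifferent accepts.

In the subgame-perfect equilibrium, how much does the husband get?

147.56

By backward induction:
Round 3 (the husband proposes): the wife gets 42 if talks fail, so the husband offers 42 and keeps 158.
Round 2 (the wife proposes): rejecting gives the husband an expected 0.9 × 158 + 0.1 × 42 = 146.4, so the wife offers 146.4, keeping 53.6.
Round 1 (the husband proposes): rejecting gives the wife an expected 0.9 × 53.6 + 0.1 × 42 = 52.44; the husband offers that and keeps 147.56.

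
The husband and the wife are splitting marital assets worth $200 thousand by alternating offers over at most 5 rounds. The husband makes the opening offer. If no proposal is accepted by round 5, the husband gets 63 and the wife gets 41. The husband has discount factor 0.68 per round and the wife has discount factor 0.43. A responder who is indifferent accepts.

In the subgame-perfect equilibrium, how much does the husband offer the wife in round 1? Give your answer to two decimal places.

Round 5 (the husband proposes): the wife gets 41 if talks fail, so the husband offers 41 and keeps 159.
Round 4 (the wife proposes): the husband can get 159 next round, worth 0.68 × 159 = 108.12 now; the wife offers that and keeps 91.88.
Round 3 (the husband proposes): the wife can get 91.88 next round, worth 0.43 × 91.88 = 39.5084 now; the husband offers that and keeps 160.4916.
Round 2 (the wife proposes): the husband can get 160.4916 next round, worth 0.68 × 160.4916 = 109.134288 now; the wife offers that and keeps 90.865712.
Round 1 (the husband proposes): the wife can get 90.865712 next round, worth 0.43 × 90.865712 = 39.07225616 now, so the husband offers 39.07225616, keeping 160.92774384.

39.07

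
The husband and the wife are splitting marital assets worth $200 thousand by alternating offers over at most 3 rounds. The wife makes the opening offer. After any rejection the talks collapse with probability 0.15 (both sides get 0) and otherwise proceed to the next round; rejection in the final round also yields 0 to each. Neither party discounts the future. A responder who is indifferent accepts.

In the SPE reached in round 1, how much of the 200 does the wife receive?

By backward induction:
Round 3 (the wife proposes): the husband will accept anything ≥ 0, so the wife offers 0 and keeps 200.
Round 2 (the husband proposes): rejecting gives the wife an expected 0.85 × 200 = 170; the husband offers that and keeps 30.
Round 1 (the wife proposes): rejecting gives the husband an expected 0.85 × 30 = 25.5; the wife offers that and keeps 174.5.

174.5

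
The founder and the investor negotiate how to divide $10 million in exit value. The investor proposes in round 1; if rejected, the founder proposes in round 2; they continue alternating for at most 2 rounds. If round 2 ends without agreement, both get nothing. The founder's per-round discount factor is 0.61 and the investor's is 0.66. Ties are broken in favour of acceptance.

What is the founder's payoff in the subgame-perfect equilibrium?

Round 2 (the founder proposes): the investor will accept anything ≥ 0, so the founder offers 0 and keeps 10.
Round 1 (the investor proposes): the founder can get 10 next round, worth 0.61 × 10 = 6.1 now; the investor offers that and keeps 3.9.

6.1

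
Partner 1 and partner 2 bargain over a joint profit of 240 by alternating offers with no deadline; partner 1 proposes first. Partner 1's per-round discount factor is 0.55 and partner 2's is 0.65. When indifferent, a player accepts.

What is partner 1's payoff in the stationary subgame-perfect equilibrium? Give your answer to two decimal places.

When partner 1 proposes, partner 2 accepts any offer worth at least 0.65 times what partner 2 would get by proposing next round; and vice versa.
This gives x = 240 − 0.65y and y = 240 − 0.55x, where x and y are each side's share when it proposes.
Hence (1 − 0.65·0.55)x = 240(1 − 0.65), i.e. 0.6425·x = 84.
x ≈ 130.7393; partner 2's share is 240 − x ≈ 109.2607.

130.74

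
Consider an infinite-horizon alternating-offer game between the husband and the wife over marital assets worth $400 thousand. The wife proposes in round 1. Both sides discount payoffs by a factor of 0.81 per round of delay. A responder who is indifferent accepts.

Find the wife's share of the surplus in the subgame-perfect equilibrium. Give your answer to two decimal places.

Let x be the wife's share when the wife proposes and y be the husband's share when the husband proposes.
The husband accepts iff offered ≥ 0.81·y, so x = 400 − 0.81y. Symmetrically y = 400 − 0.81x.
Substituting: x = 400 − 0.81(400 − 0.81x), giving x(1 − 0.81·0.81) = 400(1 − 0.81).
So x = 400 × 0.19 / 0.3439 ≈ 220.9945, and the husband receives 400 − x ≈ 179.0055.

220.99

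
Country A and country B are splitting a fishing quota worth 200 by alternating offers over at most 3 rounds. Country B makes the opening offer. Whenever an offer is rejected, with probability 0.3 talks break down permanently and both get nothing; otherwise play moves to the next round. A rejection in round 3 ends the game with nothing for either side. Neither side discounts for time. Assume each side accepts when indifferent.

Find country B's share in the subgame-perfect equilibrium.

158

Round 3 (country B proposes): country A will accept anything ≥ 0, so country B offers 0 and keeps 200.
Round 2 (country A proposes): rejecting gives country B an expected 0.7 × 200 = 140; country A offers that and keeps 60.
Round 1 (country B proposes): rejecting gives country A an expected 0.7 × 60 = 42, so country B offers 42, keeping 158.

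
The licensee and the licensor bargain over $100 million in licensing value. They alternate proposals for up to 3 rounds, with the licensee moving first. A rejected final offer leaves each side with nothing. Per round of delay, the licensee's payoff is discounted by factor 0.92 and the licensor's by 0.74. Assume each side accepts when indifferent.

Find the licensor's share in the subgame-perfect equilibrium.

5.92

Round 3 (the licensee proposes): rejection yields 0 for the licensor; the licensee offers 0 and keeps 100.
Round 2 (the licensor proposes): the licensee can get 100 next round, worth 0.92 × 100 = 92 now; the licensor offers that and keeps 8.
Round 1 (the licensee proposes): the licensor can get 8 next round, worth 0.74 × 8 = 5.92 now, so the licensee offers 5.92, keeping 94.08.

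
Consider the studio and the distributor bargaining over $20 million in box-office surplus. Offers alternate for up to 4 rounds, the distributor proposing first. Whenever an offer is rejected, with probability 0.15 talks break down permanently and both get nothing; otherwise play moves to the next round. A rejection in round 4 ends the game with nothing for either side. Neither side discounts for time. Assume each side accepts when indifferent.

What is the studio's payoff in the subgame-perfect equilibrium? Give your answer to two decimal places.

14.83

By backward induction:
Round 4 (the studio proposes): rejection yields 0 for the distributor; the studio offers 0 and keeps 20.
Round 3 (the distributor proposes): rejecting gives the studio an expected 0.85 × 20 = 17, so the distributor offers 17, keeping 3.
Round 2 (the studio proposes): rejecting gives the distributor an expected 0.85 × 3 = 2.55, so the studio offers 2.55, keeping 17.45.
Round 1 (the distributor proposes): rejecting gives the studio an expected 0.85 × 17.45 = 14.8325, so the distributor offers 14.8325, keeping 5.1675.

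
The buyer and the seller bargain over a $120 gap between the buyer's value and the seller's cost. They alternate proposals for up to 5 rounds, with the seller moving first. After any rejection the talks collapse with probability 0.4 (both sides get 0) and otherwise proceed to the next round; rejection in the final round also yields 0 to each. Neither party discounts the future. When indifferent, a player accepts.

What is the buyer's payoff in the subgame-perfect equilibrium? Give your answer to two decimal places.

By backward induction:
Round 5 (the seller proposes): the buyer will accept anything ≥ 0, so the seller offers 0 and keeps 120.
Round 4 (the buyer proposes): rejecting gives the seller an expected 0.6 × 120 = 72; the buyer offers that and keeps 48.
Round 3 (the seller proposes): rejecting gives the buyer an expected 0.6 × 48 = 28.8, so the seller offers 28.8, keeping 91.2.
Round 2 (the buyer proposes): rejecting gives the seller an expected 0.6 × 91.2 = 54.72, so the buyer offers 54.72, keeping 65.28.
Round 1 (the seller proposes): rejecting gives the buyer an expected 0.6 × 65.28 = 39.168; the seller offers that and keeps 80.832.

39.17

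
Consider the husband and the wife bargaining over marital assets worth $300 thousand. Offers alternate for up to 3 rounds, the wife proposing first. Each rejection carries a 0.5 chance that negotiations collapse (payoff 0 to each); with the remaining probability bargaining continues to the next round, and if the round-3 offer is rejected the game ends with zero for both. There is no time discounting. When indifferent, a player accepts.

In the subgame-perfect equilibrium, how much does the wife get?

Round 3 (the wife proposes): rejection yields 0 for the husband; the wife offers 0 and keeps 300.
Round 2 (the husband proposes): rejecting gives the wife an expected 0.5 × 300 = 150, so the husband offers 150, keeping 150.
Round 1 (the wife proposes): rejecting gives the husband an expected 0.5 × 150 = 75; the wife offers that and keeps 225.

225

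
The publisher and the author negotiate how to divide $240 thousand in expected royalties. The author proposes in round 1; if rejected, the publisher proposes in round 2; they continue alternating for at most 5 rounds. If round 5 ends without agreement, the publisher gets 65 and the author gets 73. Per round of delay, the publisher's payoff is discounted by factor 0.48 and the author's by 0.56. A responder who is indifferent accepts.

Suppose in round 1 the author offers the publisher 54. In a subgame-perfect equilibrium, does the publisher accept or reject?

Reject

Work out the publisher's continuation value if the offer is rejected.
Round 5 (the author proposes): the publisher gets 65 if talks fail, so the author offers 65 and keeps 175.
Round 4 (the publisher proposes): the author can get 175 next round, worth 0.56 × 175 = 98 now, so the publisher offers 98, keeping 142.
Round 3 (the author proposes): the publisher can get 142 next round, worth 0.48 × 142 = 68.16 now; the author offers that and keeps 171.84.
Round 2 (the publisher proposes): the author can get 171.84 next round, worth 0.56 × 171.84 = 96.2304 now. The publisher offers 96.2304 and keeps 240 − 96.2304 = 143.7696.
So by rejecting in round 1, the publisher gets 143.7696 next round, worth 0.48 × 143.7696 = 69.009408 now.
Offer 54 < 69.009408, so the publisher rejects.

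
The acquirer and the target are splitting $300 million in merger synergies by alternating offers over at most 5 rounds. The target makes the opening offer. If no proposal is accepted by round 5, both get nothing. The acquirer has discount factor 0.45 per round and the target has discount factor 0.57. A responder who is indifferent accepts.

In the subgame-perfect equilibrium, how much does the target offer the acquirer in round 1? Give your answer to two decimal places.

Work backward from the last round.
Round 5 (the target proposes): the acquirer will accept anything ≥ 0, so the target offers 0 and keeps 300.
Round 4 (the acquirer proposes): the target can get 300 next round, worth 0.57 × 300 = 171 now. The acquirer offers 171 and keeps 300 − 171 = 129.
Round 3 (the target proposes): the acquirer can get 129 next round, worth 0.45 × 129 = 58.05 now, so the target offers 58.05, keeping 241.95.
Round 2 (the acquirer proposes): the target can get 241.95 next round, worth 0.57 × 241.95 = 137.9115 now. The acquirer offers 137.9115 and keeps 300 − 137.9115 = 162.0885.
Round 1 (the target proposes): the acquirer can get 162.0885 next round, worth 0.45 × 162.0885 = 72.939825 now; the target offers that and keeps 227.060175.

72.94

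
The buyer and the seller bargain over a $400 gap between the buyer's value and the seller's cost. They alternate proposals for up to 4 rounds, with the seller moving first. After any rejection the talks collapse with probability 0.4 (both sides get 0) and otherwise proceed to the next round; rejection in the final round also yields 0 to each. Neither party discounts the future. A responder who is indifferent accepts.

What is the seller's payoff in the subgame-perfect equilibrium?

Round 4 (the buyer proposes): the seller will accept anything ≥ 0, so the buyer offers 0 and keeps 400.
Round 3 (the seller proposes): rejecting gives the buyer an expected 0.6 × 400 = 240. The seller offers 240 and keeps 400 − 240 = 160.
Round 2 (the buyer proposes): rejecting gives the seller an expected 0.6 × 160 = 96, so the buyer offers 96, keeping 304.
Round 1 (the seller proposes): rejecting gives the buyer an expected 0.6 × 304 = 182.4, so the seller offers 182.4, keeping 217.6.

217.6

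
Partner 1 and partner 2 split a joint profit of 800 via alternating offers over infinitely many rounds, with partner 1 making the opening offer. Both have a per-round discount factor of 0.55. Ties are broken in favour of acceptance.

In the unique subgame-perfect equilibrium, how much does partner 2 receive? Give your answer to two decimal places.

When partner 1 proposes, partner 2 accepts any offer worth at least 0.55 times what partner 2 would get by proposing next round; and vice versa.
This gives x = 800 − 0.55y and y = 800 − 0.55x, where x and y are each side's share when it proposes.
Hence (1 − 0.55·0.55)x = 800(1 − 0.55), i.e. 0.6975·x = 360.
x ≈ 516.1290; partner 2's share is 800 − x ≈ 283.8710.

283.87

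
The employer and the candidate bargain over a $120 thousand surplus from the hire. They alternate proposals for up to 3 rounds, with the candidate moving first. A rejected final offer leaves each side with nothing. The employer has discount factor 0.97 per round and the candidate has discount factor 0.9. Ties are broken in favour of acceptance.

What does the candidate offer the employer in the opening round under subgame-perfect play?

Round 3 (the candidate proposes): the employer will accept anything ≥ 0, so the candidate offers 0 and keeps 120.
Round 2 (the employer proposes): the candidate can get 120 next round, worth 0.9 × 120 = 108 now. The employer offers 108 and keeps 120 − 108 = 12.
Round 1 (the candidate proposes): the employer can get 12 next round, worth 0.97 × 12 = 11.64 now. The candidate offers 11.64 and keeps 120 − 11.64 = 108.36.

11.64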